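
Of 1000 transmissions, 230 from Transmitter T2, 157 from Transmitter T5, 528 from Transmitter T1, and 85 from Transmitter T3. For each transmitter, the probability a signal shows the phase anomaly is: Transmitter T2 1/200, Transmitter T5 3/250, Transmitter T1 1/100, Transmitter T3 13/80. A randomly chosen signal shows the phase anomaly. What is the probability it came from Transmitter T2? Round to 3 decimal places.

Prior × likelihood for each hypothesis:
  Transmitter T2: 0.23 × 0.005 = 0.00115
  Transmitter T5: 0.157 × 0.012 = 0.001884
  Transmitter T1: 0.528 × 0.01 = 0.00528
  Transmitter T3: 0.085 × 0.1625 = 0.0138125
Sum = 0.0221265.
P(Transmitter T2 | evidence) = 0.00115 / 0.0221265 ≈ 0.052.

0.052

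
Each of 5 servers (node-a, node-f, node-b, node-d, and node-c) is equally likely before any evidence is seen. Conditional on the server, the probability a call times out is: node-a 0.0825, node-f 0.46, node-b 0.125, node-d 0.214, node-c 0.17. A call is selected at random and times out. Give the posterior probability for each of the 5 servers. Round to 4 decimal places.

Since the prior is uniform, the posterior is proportional to the likelihood:
  node-a: 0.0825
  node-f: 0.46
  node-b: 0.125
  node-d: 0.214
  node-c: 0.17
Sum = 1.0515.
P(node-a | timeout) = 0.0825/1.0515 ≈ 0.0785
P(node-f | timeout) = 0.46/1.0515 ≈ 0.4375
P(node-b | timeout) = 0.125/1.0515 ≈ 0.1189
P(node-d | timeout) = 0.214/1.0515 ≈ 0.2035
P(node-c | timeout) = 0.17/1.0515 ≈ 0.1617
(Check: 0.0785+0.4375+0.1189+0.2035+0.1617 = 1.0001.)

node-a 0.0785, node-f 0.4375, node-b 0.1189, node-d 0.2035, node-c 0.1617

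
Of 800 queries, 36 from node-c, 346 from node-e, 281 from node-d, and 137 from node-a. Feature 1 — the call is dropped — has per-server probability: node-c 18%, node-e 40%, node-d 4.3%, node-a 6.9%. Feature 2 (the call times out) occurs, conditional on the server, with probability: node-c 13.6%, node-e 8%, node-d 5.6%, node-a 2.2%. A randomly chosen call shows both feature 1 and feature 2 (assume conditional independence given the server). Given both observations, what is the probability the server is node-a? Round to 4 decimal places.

0.0162

Compute prior × likelihood for every hypothesis:
  node-c: 0.045 × 0.18 × 0.136 = 0.0011016
  node-e: 0.4325 × 0.4 × 0.08 = 0.01384
  node-d: 0.35125 × 0.043 × 0.056 = 0.00084581
  node-a: 0.17125 × 0.069 × 0.022 = 0.0002599575
Normalizing constant = 0.0160473675.
P(node-a | evidence) = 0.0002599575 / 0.0160473675 ≈ 0.0162.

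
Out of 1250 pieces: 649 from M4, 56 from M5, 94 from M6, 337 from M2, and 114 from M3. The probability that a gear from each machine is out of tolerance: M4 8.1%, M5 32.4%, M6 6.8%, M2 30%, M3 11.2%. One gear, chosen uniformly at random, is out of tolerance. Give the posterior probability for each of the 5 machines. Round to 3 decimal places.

M4 0.275, M5 0.095, M6 0.033, M2 0.529, M3 0.067

Unnormalized posteriors (prior × likelihood):
  M4: 0.5192 × 0.081 = 0.0420552
  M5: 0.0448 × 0.324 = 0.0145152
  M6: 0.0752 × 0.068 = 0.0051136
  M2: 0.2696 × 0.3 = 0.08088
  M3: 0.0912 × 0.112 = 0.0102144
Total = 0.1527784.
P(M4 | oversize) = 0.0420552/0.1527784 ≈ 0.275
P(M5 | oversize) = 0.0145152/0.1527784 ≈ 0.095
P(M6 | oversize) = 0.0051136/0.1527784 ≈ 0.033
P(M2 | oversize) = 0.08088/0.1527784 ≈ 0.529
P(M3 | oversize) = 0.0102144/0.1527784 ≈ 0.067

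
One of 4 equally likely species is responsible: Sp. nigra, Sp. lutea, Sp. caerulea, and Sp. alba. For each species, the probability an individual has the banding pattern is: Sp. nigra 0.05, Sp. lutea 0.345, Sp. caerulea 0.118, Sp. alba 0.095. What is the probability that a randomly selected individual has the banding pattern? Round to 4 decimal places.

With a uniform prior (1/4 each), posterior ∝ likelihood:
  Sp. nigra: 0.05
  Sp. lutea: 0.345
  Sp. caerulea: 0.118
  Sp. alba: 0.095
P(banded) = (1/4) × (0.05 + 0.345 + 0.118 + 0.095) = 0.608/4 ≈ 0.1520.

0.1520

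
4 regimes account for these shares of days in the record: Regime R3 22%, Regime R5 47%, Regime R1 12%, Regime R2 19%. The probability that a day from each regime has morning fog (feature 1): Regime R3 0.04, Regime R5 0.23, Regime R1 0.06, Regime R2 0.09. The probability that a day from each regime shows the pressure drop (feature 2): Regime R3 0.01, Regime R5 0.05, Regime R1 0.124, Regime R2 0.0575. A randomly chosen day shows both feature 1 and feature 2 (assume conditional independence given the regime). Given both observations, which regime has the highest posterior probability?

Regime R5

By Bayes' rule, posterior ∝ prior × likelihood:
  Regime R3: 0.22 × 0.04 × 0.01 = 0.000088
  Regime R5: 0.47 × 0.23 × 0.05 = 0.005405
  Regime R1: 0.12 × 0.06 × 0.124 = 0.0008928
  Regime R2: 0.19 × 0.09 × 0.0575 = 0.00098325
Sum = 0.00736905.
Largest term belongs to Regime R5, so Regime R5 is most probable.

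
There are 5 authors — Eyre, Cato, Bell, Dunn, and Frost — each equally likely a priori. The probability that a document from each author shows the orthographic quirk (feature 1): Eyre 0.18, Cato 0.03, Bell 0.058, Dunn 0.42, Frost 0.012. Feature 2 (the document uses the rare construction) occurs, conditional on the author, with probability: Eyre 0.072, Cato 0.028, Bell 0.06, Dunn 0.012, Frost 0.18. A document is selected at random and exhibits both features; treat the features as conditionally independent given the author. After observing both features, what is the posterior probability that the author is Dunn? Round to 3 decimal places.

Since the prior is uniform, the posterior is proportional to the likelihood:
  Eyre: 0.18 × 0.072 = 0.01296
  Cato: 0.03 × 0.028 = 0.00084
  Bell: 0.058 × 0.06 = 0.00348
  Dunn: 0.42 × 0.012 = 0.00504
  Frost: 0.012 × 0.18 = 0.00216
Total = 0.02448.
P(Dunn | evidence) = 0.00504 / 0.02448 ≈ 0.206.

0.206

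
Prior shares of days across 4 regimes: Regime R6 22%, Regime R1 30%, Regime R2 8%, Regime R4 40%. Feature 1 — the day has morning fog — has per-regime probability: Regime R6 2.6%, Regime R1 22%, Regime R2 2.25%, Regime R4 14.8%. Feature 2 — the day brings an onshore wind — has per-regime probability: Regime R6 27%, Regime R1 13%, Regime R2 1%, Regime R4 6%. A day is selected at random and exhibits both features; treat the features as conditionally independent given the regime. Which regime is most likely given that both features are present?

Unnormalized posteriors (prior × likelihood):
  Regime R6: 0.22 × 0.026 × 0.27 = 0.0015444
  Regime R1: 0.3 × 0.22 × 0.13 = 0.00858
  Regime R2: 0.08 × 0.0225 × 0.01 = 0.000018
  Regime R4: 0.4 × 0.148 × 0.06 = 0.003552
Normalizing constant = 0.0136944.
Largest term belongs to Regime R1, so Regime R1 is most probable.

Regime R1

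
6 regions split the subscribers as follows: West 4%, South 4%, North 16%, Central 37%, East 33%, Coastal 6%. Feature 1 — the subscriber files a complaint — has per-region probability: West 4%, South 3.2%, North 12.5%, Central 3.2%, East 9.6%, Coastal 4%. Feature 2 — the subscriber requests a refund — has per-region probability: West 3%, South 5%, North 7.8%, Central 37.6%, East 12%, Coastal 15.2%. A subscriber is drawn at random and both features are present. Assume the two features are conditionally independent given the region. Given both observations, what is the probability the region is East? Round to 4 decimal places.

By Bayes' rule, posterior ∝ prior × likelihood:
  West: 0.04 × 0.04 × 0.03 = 0.000048
  South: 0.04 × 0.032 × 0.05 = 0.000064
  North: 0.16 × 0.125 × 0.078 = 0.00156
  Central: 0.37 × 0.032 × 0.376 = 0.00445184
  East: 0.33 × 0.096 × 0.12 = 0.0038016
  Coastal: 0.06 × 0.04 × 0.152 = 0.0003648
Total = 0.01029024.
P(East | evidence) = 0.0038016 / 0.01029024 ≈ 0.3694.

0.3694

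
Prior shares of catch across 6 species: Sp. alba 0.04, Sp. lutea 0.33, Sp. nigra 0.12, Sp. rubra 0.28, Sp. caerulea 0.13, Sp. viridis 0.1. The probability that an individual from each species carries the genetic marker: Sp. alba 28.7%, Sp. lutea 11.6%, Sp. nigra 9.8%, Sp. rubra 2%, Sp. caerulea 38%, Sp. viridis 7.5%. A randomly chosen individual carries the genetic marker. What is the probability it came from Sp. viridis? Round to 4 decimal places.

0.0605

By Bayes' rule, posterior ∝ prior × likelihood:
  Sp. alba: 0.04 × 0.287 = 0.01148
  Sp. lutea: 0.33 × 0.116 = 0.03828
  Sp. nigra: 0.12 × 0.098 = 0.01176
  Sp. rubra: 0.28 × 0.02 = 0.0056
  Sp. caerulea: 0.13 × 0.38 = 0.0494
  Sp. viridis: 0.1 × 0.075 = 0.0075
Sum = 0.12402.
P(Sp. viridis | evidence) = 0.0075 / 0.12402 ≈ 0.0605.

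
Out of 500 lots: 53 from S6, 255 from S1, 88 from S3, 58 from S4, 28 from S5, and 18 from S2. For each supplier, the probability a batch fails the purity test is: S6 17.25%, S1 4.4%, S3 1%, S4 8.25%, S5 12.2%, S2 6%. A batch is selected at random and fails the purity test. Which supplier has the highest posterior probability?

S1

By Bayes' rule, posterior ∝ prior × likelihood:
  S6: 0.106 × 0.1725 = 0.018285
  S1: 0.51 × 0.044 = 0.02244
  S3: 0.176 × 0.01 = 0.00176
  S4: 0.116 × 0.0825 = 0.00957
  S5: 0.056 × 0.122 = 0.006832
  S2: 0.036 × 0.06 = 0.00216
Total = 0.061047.
Largest term belongs to S1, so S1 is most probable.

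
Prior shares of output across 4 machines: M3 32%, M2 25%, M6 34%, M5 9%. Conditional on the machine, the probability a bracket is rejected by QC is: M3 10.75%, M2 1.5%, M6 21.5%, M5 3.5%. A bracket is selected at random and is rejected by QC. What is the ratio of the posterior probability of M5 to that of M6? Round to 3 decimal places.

By Bayes' rule, posterior ∝ prior × likelihood:
  M3: 0.32 × 0.1075 = 0.0344
  M2: 0.25 × 0.015 = 0.00375
  M6: 0.34 × 0.215 = 0.0731
  M5: 0.09 × 0.035 = 0.00315
Total = 0.1144.
The ratio is 0.00315 / 0.0731 (the normalizer cancels) = 0.043.

0.043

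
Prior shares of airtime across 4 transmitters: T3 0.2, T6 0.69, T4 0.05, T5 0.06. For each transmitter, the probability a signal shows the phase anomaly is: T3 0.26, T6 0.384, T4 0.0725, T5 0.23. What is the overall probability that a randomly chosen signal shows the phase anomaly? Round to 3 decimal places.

By Bayes' rule, posterior ∝ prior × likelihood:
  T3: 0.2 × 0.26 = 0.052
  T6: 0.69 × 0.384 = 0.26496
  T4: 0.05 × 0.0725 = 0.003625
  T5: 0.06 × 0.23 = 0.0138
P(anomaly) = 0.052 + 0.26496 + 0.003625 + 0.0138 = 0.334385 → 0.334.

0.334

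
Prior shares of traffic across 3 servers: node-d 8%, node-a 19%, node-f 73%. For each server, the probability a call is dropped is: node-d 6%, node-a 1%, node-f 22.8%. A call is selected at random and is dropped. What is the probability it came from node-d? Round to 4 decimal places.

Prior × likelihood for each hypothesis:
  node-d: 0.08 × 0.06 = 0.0048
  node-a: 0.19 × 0.01 = 0.0019
  node-f: 0.73 × 0.228 = 0.16644
Normalizing constant = 0.17314.
P(node-d | evidence) = 0.0048 / 0.17314 ≈ 0.0277.

0.0277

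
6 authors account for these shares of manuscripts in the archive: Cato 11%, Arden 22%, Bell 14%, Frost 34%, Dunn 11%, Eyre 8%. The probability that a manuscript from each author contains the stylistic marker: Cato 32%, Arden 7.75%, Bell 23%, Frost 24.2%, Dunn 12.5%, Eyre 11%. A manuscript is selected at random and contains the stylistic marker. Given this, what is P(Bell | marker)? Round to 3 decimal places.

0.170

Compute prior × likelihood for every hypothesis:
  Cato: 0.11 × 0.32 = 0.0352
  Arden: 0.22 × 0.0775 = 0.01705
  Bell: 0.14 × 0.23 = 0.0322
  Frost: 0.34 × 0.242 = 0.08228
  Dunn: 0.11 × 0.125 = 0.01375
  Eyre: 0.08 × 0.11 = 0.0088
Normalizing constant = 0.18928.
P(Bell | evidence) = 0.0322 / 0.18928 ≈ 0.170.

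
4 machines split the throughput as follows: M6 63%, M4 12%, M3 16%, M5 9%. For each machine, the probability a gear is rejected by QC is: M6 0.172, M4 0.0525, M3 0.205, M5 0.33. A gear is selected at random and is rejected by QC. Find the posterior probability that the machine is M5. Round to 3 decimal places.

Unnormalized posteriors (prior × likelihood):
  M6: 0.63 × 0.172 = 0.10836
  M4: 0.12 × 0.0525 = 0.0063
  M3: 0.16 × 0.205 = 0.0328
  M5: 0.09 × 0.33 = 0.0297
Sum = 0.17716.
P(M5 | evidence) = 0.0297 / 0.17716 ≈ 0.168.

0.168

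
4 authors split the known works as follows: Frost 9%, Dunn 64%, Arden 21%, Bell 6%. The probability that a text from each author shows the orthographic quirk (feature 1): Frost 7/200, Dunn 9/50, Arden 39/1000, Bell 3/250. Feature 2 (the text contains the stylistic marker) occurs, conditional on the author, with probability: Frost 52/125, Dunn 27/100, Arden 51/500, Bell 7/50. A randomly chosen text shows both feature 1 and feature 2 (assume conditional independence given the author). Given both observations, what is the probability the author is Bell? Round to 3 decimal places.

0.003

Compute prior × likelihood for every hypothesis:
  Frost: 0.09 × 0.035 × 0.416 = 0.0013104
  Dunn: 0.64 × 0.18 × 0.27 = 0.031104
  Arden: 0.21 × 0.039 × 0.102 = 0.00083538
  Bell: 0.06 × 0.012 × 0.14 = 0.0001008
Normalizing constant = 0.03335058.
P(Bell | evidence) = 0.0001008 / 0.03335058 ≈ 0.003.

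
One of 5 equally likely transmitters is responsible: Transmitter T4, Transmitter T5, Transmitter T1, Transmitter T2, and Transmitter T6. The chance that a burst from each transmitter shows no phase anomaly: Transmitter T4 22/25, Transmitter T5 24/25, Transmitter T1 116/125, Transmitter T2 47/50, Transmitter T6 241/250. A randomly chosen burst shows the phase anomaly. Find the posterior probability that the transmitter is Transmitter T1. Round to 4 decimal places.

0.2195

Taking complements, P(anomaly | each) = Transmitter T4 0.12, Transmitter T5 0.04, Transmitter T1 0.072, Transmitter T2 0.06, Transmitter T6 0.036.
With a uniform prior (1/5 each), posterior ∝ likelihood:
  Transmitter T4: 0.12
  Transmitter T5: 0.04
  Transmitter T1: 0.072
  Transmitter T2: 0.06
  Transmitter T6: 0.036
Normalizing constant = 0.328.
P(Transmitter T1 | evidence) = 0.072 / 0.328 ≈ 0.2195.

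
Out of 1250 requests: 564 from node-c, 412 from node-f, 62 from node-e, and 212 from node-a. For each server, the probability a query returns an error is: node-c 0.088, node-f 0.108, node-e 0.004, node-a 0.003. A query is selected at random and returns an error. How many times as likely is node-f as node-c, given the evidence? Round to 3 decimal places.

0.897

Prior × likelihood for each hypothesis:
  node-c: 0.4512 × 0.088 = 0.0397056
  node-f: 0.3296 × 0.108 = 0.0355968
  node-e: 0.0496 × 0.004 = 0.0001984
  node-a: 0.1696 × 0.003 = 0.0005088
Sum = 0.0760096.
The ratio is 0.0355968 / 0.0397056 (the normalizer cancels) = 0.897.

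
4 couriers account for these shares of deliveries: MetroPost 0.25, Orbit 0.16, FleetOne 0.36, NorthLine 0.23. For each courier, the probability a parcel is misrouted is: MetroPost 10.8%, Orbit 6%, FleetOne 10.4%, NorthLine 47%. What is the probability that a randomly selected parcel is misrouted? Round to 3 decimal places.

Prior × likelihood for each hypothesis:
  MetroPost: 0.25 × 0.108 = 0.027
  Orbit: 0.16 × 0.06 = 0.0096
  FleetOne: 0.36 × 0.104 = 0.03744
  NorthLine: 0.23 × 0.47 = 0.1081
P(misrouted) = 0.027 + 0.0096 + 0.03744 + 0.1081 = 0.18214 → 0.182.

0.182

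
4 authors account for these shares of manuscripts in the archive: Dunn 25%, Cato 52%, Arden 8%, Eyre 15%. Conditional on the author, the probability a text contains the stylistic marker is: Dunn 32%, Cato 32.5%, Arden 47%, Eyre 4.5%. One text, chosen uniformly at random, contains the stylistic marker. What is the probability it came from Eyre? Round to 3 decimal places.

0.023

Prior × likelihood for each hypothesis:
  Dunn: 0.25 × 0.32 = 0.08
  Cato: 0.52 × 0.325 = 0.169
  Arden: 0.08 × 0.47 = 0.0376
  Eyre: 0.15 × 0.045 = 0.00675
Normalizing constant = 0.29335.
P(Eyre | evidence) = 0.00675 / 0.29335 ≈ 0.023.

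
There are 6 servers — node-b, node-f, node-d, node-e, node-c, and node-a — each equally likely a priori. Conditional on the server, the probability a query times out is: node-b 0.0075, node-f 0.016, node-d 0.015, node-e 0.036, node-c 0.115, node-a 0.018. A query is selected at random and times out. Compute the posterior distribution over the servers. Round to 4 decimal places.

With a uniform prior (1/6 each), posterior ∝ likelihood:
  node-b: 0.0075
  node-f: 0.016
  node-d: 0.015
  node-e: 0.036
  node-c: 0.115
  node-a: 0.018
Total = 0.2075.
P(node-b | timeout) = 0.0075/0.2075 ≈ 0.0361
P(node-f | timeout) = 0.016/0.2075 ≈ 0.0771
P(node-d | timeout) = 0.015/0.2075 ≈ 0.0723
P(node-e | timeout) = 0.036/0.2075 ≈ 0.1735
P(node-c | timeout) = 0.115/0.2075 ≈ 0.5542
P(node-a | timeout) = 0.018/0.2075 ≈ 0.0867

node-b 0.0361, node-f 0.0771, node-d 0.0723, node-e 0.1735, node-c 0.5542, node-a 0.0867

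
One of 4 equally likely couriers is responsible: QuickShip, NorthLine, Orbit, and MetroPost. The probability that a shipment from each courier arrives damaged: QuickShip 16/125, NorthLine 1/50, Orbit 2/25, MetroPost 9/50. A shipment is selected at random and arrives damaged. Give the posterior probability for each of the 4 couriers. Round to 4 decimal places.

With a uniform prior (1/4 each), posterior ∝ likelihood:
  QuickShip: 0.128
  NorthLine: 0.02
  Orbit: 0.08
  MetroPost: 0.18
Sum = 0.408.
P(QuickShip | damaged) = 0.128/0.408 ≈ 0.3137
P(NorthLine | damaged) = 0.02/0.408 ≈ 0.0490
P(Orbit | damaged) = 0.08/0.408 ≈ 0.1961
P(MetroPost | damaged) = 0.18/0.408 ≈ 0.4412

QuickShip 0.3137, NorthLine 0.0490, Orbit 0.1961, MetroPost 0.4412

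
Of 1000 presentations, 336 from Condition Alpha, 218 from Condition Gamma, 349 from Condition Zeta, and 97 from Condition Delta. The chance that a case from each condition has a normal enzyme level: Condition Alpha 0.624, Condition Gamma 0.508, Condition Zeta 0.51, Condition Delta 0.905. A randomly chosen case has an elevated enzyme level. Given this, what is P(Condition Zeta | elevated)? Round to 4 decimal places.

0.4133

Taking complements, P(elevated | each) = Condition Alpha 0.376, Condition Gamma 0.492, Condition Zeta 0.49, Condition Delta 0.095.
Unnormalized posteriors (prior × likelihood):
  Condition Alpha: 0.336 × 0.376 = 0.126336
  Condition Gamma: 0.218 × 0.492 = 0.107256
  Condition Zeta: 0.349 × 0.49 = 0.17101
  Condition Delta: 0.097 × 0.095 = 0.009215
Normalizing constant = 0.413817.
P(Condition Zeta | evidence) = 0.17101 / 0.413817 ≈ 0.4133.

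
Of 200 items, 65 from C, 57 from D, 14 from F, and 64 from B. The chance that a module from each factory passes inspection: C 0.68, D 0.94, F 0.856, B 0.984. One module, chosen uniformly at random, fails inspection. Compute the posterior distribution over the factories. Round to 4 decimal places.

C 0.7630, D 0.1255, F 0.0740, B 0.0376

Taking complements, P(nonconforming | each) = C 0.32, D 0.06, F 0.144, B 0.016.
By Bayes' rule, posterior ∝ prior × likelihood:
  C: 0.325 × 0.32 = 0.104
  D: 0.285 × 0.06 = 0.0171
  F: 0.07 × 0.144 = 0.01008
  B: 0.32 × 0.016 = 0.00512
Normalizing constant = 0.1363.
P(C | nonconforming) = 0.104/0.1363 ≈ 0.7630
P(D | nonconforming) = 0.0171/0.1363 ≈ 0.1255
P(F | nonconforming) = 0.01008/0.1363 ≈ 0.0740
P(B | nonconforming) = 0.00512/0.1363 ≈ 0.0376
(Check: 0.7630+0.1255+0.0740+0.0376 = 1.0001.)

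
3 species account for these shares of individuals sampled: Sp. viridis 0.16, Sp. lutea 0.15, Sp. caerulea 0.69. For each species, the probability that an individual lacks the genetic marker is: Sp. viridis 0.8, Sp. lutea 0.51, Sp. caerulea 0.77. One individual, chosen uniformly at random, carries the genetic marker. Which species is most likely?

Taking complements, P(marker | each) = Sp. viridis 0.2, Sp. lutea 0.49, Sp. caerulea 0.23.
Compute prior × likelihood for every hypothesis:
  Sp. viridis: 0.16 × 0.2 = 0.032
  Sp. lutea: 0.15 × 0.49 = 0.0735
  Sp. caerulea: 0.69 × 0.23 = 0.1587
Sum = 0.2642.
Largest term belongs to Sp. caerulea, so Sp. caerulea is most probable.

Sp. caerulea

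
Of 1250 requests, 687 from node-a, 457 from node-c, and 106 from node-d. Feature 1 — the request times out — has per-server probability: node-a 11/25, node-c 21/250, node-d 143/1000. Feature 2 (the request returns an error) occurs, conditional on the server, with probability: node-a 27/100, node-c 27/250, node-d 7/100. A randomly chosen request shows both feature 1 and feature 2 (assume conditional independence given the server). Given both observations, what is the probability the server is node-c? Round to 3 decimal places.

0.048

Unnormalized posteriors (prior × likelihood):
  node-a: 0.5496 × 0.44 × 0.27 = 0.06529248
  node-c: 0.3656 × 0.084 × 0.108 = 0.0033167232
  node-d: 0.0848 × 0.143 × 0.07 = 0.000848848
Total = 0.0694580512.
P(node-c | evidence) = 0.0033167232 / 0.0694580512 ≈ 0.048.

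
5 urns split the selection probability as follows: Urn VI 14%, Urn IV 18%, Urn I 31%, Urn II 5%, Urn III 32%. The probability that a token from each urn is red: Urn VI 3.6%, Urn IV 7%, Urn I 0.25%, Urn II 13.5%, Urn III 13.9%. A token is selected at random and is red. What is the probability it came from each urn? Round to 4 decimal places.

Unnormalized posteriors (prior × likelihood):
  Urn VI: 0.14 × 0.036 = 0.00504
  Urn IV: 0.18 × 0.07 = 0.0126
  Urn I: 0.31 × 0.0025 = 0.000775
  Urn II: 0.05 × 0.135 = 0.00675
  Urn III: 0.32 × 0.139 = 0.04448
Total = 0.069645.
P(Urn VI | red) = 0.00504/0.069645 ≈ 0.0724
P(Urn IV | red) = 0.0126/0.069645 ≈ 0.1809
P(Urn I | red) = 0.000775/0.069645 ≈ 0.0111
P(Urn II | red) = 0.00675/0.069645 ≈ 0.0969
P(Urn III | red) = 0.04448/0.069645 ≈ 0.6387

Urn VI 0.0724, Urn IV 0.1809, Urn I 0.0111, Urn II 0.0969, Urn III 0.6387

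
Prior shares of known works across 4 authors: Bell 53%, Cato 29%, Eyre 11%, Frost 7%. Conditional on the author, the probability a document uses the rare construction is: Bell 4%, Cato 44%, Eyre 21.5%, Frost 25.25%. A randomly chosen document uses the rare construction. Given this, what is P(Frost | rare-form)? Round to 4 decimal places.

0.0930

Prior × likelihood for each hypothesis:
  Bell: 0.53 × 0.04 = 0.0212
  Cato: 0.29 × 0.44 = 0.1276
  Eyre: 0.11 × 0.215 = 0.02365
  Frost: 0.07 × 0.2525 = 0.017675
Sum = 0.190125.
P(Frost | evidence) = 0.017675 / 0.190125 ≈ 0.0930.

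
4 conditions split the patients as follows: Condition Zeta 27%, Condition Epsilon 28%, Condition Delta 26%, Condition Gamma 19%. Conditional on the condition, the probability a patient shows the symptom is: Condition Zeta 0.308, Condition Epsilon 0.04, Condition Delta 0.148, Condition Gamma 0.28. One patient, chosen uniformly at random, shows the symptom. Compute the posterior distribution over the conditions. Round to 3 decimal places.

Condition Zeta 0.447, Condition Epsilon 0.060, Condition Delta 0.207, Condition Gamma 0.286

Compute prior × likelihood for every hypothesis:
  Condition Zeta: 0.27 × 0.308 = 0.08316
  Condition Epsilon: 0.28 × 0.04 = 0.0112
  Condition Delta: 0.26 × 0.148 = 0.03848
  Condition Gamma: 0.19 × 0.28 = 0.0532
Normalizing constant = 0.18604.
P(Condition Zeta | symptomatic) = 0.08316/0.18604 ≈ 0.447
P(Condition Epsilon | symptomatic) = 0.0112/0.18604 ≈ 0.060
P(Condition Delta | symptomatic) = 0.03848/0.18604 ≈ 0.207
P(Condition Gamma | symptomatic) = 0.0532/0.18604 ≈ 0.286
(Check: 0.447+0.060+0.207+0.286 = 1.000.)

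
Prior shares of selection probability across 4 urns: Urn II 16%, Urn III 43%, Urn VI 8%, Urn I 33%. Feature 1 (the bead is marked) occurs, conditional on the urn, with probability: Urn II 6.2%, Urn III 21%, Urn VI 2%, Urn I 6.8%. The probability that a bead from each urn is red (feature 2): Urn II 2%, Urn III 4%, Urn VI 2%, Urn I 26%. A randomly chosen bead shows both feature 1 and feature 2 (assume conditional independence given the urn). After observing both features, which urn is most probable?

By Bayes' rule, posterior ∝ prior × likelihood:
  Urn II: 0.16 × 0.062 × 0.02 = 0.0001984
  Urn III: 0.43 × 0.21 × 0.04 = 0.003612
  Urn VI: 0.08 × 0.02 × 0.02 = 0.000032
  Urn I: 0.33 × 0.068 × 0.26 = 0.0058344
Total = 0.0096768.
Largest term belongs to Urn I, so Urn I is most probable.

Urn I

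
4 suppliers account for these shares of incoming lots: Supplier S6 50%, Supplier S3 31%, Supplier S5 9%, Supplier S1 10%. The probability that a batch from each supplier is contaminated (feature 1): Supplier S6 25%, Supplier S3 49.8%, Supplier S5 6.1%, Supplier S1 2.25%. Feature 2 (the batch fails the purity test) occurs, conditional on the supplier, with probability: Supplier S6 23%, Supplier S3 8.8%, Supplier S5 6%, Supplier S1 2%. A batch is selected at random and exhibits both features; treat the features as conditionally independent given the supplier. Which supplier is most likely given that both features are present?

Supplier S6

By Bayes' rule, posterior ∝ prior × likelihood:
  Supplier S6: 0.5 × 0.25 × 0.23 = 0.02875
  Supplier S3: 0.31 × 0.498 × 0.088 = 0.01358544
  Supplier S5: 0.09 × 0.061 × 0.06 = 0.0003294
  Supplier S1: 0.1 × 0.0225 × 0.02 = 0.000045
Total = 0.04270984.
Largest term belongs to Supplier S6, so Supplier S6 is most probable.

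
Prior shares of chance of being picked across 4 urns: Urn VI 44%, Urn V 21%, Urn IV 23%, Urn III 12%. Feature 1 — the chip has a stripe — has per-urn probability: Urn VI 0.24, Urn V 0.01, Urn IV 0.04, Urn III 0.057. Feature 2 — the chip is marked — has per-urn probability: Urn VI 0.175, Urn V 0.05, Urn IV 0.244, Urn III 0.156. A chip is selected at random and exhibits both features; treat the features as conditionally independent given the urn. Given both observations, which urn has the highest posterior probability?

Unnormalized posteriors (prior × likelihood):
  Urn VI: 0.44 × 0.24 × 0.175 = 0.01848
  Urn V: 0.21 × 0.01 × 0.05 = 0.000105
  Urn IV: 0.23 × 0.04 × 0.244 = 0.0022448
  Urn III: 0.12 × 0.057 × 0.156 = 0.00106704
Sum = 0.02189684.
Largest term belongs to Urn VI, so Urn VI is most probable.

Urn VI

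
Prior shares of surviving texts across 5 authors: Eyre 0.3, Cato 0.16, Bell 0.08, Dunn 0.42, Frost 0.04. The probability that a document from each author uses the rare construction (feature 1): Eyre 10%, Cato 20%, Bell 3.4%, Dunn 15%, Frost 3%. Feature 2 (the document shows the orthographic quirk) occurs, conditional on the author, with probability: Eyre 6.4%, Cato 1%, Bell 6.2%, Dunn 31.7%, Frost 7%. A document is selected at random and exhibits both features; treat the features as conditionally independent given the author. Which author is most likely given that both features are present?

By Bayes' rule, posterior ∝ prior × likelihood:
  Eyre: 0.3 × 0.1 × 0.064 = 0.00192
  Cato: 0.16 × 0.2 × 0.01 = 0.00032
  Bell: 0.08 × 0.034 × 0.062 = 0.00016864
  Dunn: 0.42 × 0.15 × 0.317 = 0.019971
  Frost: 0.04 × 0.03 × 0.07 = 0.000084
Sum = 0.02246364.
Largest term belongs to Dunn, so Dunn is most probable.

Dunn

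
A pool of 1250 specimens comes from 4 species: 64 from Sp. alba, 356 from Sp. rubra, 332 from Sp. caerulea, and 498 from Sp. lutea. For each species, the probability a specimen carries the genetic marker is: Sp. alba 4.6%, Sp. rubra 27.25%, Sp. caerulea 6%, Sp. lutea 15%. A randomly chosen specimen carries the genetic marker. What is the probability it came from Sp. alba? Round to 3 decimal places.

Compute prior × likelihood for every hypothesis:
  Sp. alba: 0.0512 × 0.046 = 0.0023552
  Sp. rubra: 0.2848 × 0.2725 = 0.077608
  Sp. caerulea: 0.2656 × 0.06 = 0.015936
  Sp. lutea: 0.3984 × 0.15 = 0.05976
Total = 0.1556592.
P(Sp. alba | evidence) = 0.0023552 / 0.1556592 ≈ 0.015.

0.015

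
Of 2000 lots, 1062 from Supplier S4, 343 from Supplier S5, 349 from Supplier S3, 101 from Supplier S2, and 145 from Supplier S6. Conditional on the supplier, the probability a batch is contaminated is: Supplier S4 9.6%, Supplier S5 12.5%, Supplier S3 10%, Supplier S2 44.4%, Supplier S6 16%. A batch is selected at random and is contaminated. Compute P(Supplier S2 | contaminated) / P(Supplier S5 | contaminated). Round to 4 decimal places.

1.0459

Compute prior × likelihood for every hypothesis:
  Supplier S4: 0.531 × 0.096 = 0.050976
  Supplier S5: 0.1715 × 0.125 = 0.0214375
  Supplier S3: 0.1745 × 0.1 = 0.01745
  Supplier S2: 0.0505 × 0.444 = 0.022422
  Supplier S6: 0.0725 × 0.16 = 0.0116
Normalizing constant = 0.1238855.
The ratio is 0.022422 / 0.0214375 (the normalizer cancels) = 1.0459.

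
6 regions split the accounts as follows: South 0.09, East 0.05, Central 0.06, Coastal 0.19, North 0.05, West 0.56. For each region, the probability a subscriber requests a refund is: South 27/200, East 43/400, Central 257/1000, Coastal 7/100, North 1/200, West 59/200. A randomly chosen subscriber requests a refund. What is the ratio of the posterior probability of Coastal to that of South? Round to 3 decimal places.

Unnormalized posteriors (prior × likelihood):
  South: 0.09 × 0.135 = 0.01215
  East: 0.05 × 0.1075 = 0.005375
  Central: 0.06 × 0.257 = 0.01542
  Coastal: 0.19 × 0.07 = 0.0133
  North: 0.05 × 0.005 = 0.00025
  West: 0.56 × 0.295 = 0.1652
Total = 0.211695.
The ratio is 0.0133 / 0.01215 (the normalizer cancels) = 1.095.

1.095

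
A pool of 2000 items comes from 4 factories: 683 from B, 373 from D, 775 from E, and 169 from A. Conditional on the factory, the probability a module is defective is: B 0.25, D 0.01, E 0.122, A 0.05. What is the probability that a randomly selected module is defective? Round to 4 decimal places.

0.1387

Unnormalized posteriors (prior × likelihood):
  B: 0.3415 × 0.25 = 0.085375
  D: 0.1865 × 0.01 = 0.001865
  E: 0.3875 × 0.122 = 0.047275
  A: 0.0845 × 0.05 = 0.004225
P(defective) = 0.085375 + 0.001865 + 0.047275 + 0.004225 = 0.13874 → 0.1387.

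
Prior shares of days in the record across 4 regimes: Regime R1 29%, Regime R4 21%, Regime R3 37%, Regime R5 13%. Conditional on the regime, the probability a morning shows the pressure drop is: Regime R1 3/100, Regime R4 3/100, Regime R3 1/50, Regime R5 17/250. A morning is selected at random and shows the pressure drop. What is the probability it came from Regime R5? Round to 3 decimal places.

0.283

Unnormalized posteriors (prior × likelihood):
  Regime R1: 0.29 × 0.03 = 0.0087
  Regime R4: 0.21 × 0.03 = 0.0063
  Regime R3: 0.37 × 0.02 = 0.0074
  Regime R5: 0.13 × 0.068 = 0.00884
Sum = 0.03124.
P(Regime R5 | evidence) = 0.00884 / 0.03124 ≈ 0.283.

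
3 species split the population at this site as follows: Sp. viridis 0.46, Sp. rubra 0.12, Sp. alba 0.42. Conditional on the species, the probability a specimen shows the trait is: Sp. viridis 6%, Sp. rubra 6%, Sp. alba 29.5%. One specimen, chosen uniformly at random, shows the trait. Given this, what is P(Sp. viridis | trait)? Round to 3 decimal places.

0.174

Prior × likelihood for each hypothesis:
  Sp. viridis: 0.46 × 0.06 = 0.0276
  Sp. rubra: 0.12 × 0.06 = 0.0072
  Sp. alba: 0.42 × 0.295 = 0.1239
Total = 0.1587.
P(Sp. viridis | evidence) = 0.0276 / 0.1587 ≈ 0.174.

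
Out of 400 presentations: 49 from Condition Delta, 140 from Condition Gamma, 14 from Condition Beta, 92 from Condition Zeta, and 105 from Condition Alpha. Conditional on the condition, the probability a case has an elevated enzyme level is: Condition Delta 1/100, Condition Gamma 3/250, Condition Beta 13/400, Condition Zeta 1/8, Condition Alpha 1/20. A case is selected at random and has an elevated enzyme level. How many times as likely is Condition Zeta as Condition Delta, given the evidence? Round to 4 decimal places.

Unnormalized posteriors (prior × likelihood):
  Condition Delta: 0.1225 × 0.01 = 0.001225
  Condition Gamma: 0.35 × 0.012 = 0.0042
  Condition Beta: 0.035 × 0.0325 = 0.0011375
  Condition Zeta: 0.23 × 0.125 = 0.02875
  Condition Alpha: 0.2625 × 0.05 = 0.013125
Total = 0.0484375.
The ratio is 0.02875 / 0.001225 (the normalizer cancels) = 23.4694.

23.4694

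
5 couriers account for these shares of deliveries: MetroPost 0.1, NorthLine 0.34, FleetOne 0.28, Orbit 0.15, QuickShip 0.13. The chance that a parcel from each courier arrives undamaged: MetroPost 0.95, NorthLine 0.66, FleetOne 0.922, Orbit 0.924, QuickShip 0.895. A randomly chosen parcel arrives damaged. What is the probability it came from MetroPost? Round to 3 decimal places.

0.030

Taking complements, P(damaged | each) = MetroPost 0.05, NorthLine 0.34, FleetOne 0.078, Orbit 0.076, QuickShip 0.105.
Prior × likelihood for each hypothesis:
  MetroPost: 0.1 × 0.05 = 0.005
  NorthLine: 0.34 × 0.34 = 0.1156
  FleetOne: 0.28 × 0.078 = 0.02184
  Orbit: 0.15 × 0.076 = 0.0114
  QuickShip: 0.13 × 0.105 = 0.01365
Sum = 0.16749.
P(MetroPost | evidence) = 0.005 / 0.16749 ≈ 0.030.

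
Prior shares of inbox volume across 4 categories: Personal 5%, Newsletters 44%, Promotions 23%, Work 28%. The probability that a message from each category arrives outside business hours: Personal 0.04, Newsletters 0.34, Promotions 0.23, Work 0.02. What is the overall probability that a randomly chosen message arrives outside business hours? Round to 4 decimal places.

By Bayes' rule, posterior ∝ prior × likelihood:
  Personal: 0.05 × 0.04 = 0.002
  Newsletters: 0.44 × 0.34 = 0.1496
  Promotions: 0.23 × 0.23 = 0.0529
  Work: 0.28 × 0.02 = 0.0056
P(off-hours) = 0.002 + 0.1496 + 0.0529 + 0.0056 = 0.2101 → 0.2101.

0.2101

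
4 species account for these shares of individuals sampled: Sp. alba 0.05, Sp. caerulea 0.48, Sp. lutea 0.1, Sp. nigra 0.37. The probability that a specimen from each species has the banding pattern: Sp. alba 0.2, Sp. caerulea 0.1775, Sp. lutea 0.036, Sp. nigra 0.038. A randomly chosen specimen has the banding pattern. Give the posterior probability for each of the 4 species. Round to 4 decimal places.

Unnormalized posteriors (prior × likelihood):
  Sp. alba: 0.05 × 0.2 = 0.01
  Sp. caerulea: 0.48 × 0.1775 = 0.0852
  Sp. lutea: 0.1 × 0.036 = 0.0036
  Sp. nigra: 0.37 × 0.038 = 0.01406
Sum = 0.11286.
P(Sp. alba | banded) = 0.01/0.11286 ≈ 0.0886
P(Sp. caerulea | banded) = 0.0852/0.11286 ≈ 0.7549
P(Sp. lutea | banded) = 0.0036/0.11286 ≈ 0.0319
P(Sp. nigra | banded) = 0.01406/0.11286 ≈ 0.1246

Sp. alba 0.0886, Sp. caerulea 0.7549, Sp. lutea 0.0319, Sp. nigra 0.1246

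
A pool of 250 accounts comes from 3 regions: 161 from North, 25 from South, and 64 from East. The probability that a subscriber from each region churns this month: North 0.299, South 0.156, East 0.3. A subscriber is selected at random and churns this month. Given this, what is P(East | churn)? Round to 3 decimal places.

0.270

Compute prior × likelihood for every hypothesis:
  North: 0.644 × 0.299 = 0.192556
  South: 0.1 × 0.156 = 0.0156
  East: 0.256 × 0.3 = 0.0768
Total = 0.284956.
P(East | evidence) = 0.0768 / 0.284956 ≈ 0.270.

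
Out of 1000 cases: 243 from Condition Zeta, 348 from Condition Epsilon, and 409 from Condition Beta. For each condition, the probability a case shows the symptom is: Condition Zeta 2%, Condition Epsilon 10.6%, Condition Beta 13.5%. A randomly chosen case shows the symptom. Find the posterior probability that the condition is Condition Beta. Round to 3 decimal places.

0.569

Prior × likelihood for each hypothesis:
  Condition Zeta: 0.243 × 0.02 = 0.00486
  Condition Epsilon: 0.348 × 0.106 = 0.036888
  Condition Beta: 0.409 × 0.135 = 0.055215
Total = 0.096963.
P(Condition Beta | evidence) = 0.055215 / 0.096963 ≈ 0.569.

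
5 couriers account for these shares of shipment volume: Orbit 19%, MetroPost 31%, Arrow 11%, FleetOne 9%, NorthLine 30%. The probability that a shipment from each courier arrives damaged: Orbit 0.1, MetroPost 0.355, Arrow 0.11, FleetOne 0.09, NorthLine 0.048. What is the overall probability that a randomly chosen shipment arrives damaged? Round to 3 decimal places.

Compute prior × likelihood for every hypothesis:
  Orbit: 0.19 × 0.1 = 0.019
  MetroPost: 0.31 × 0.355 = 0.11005
  Arrow: 0.11 × 0.11 = 0.0121
  FleetOne: 0.09 × 0.09 = 0.0081
  NorthLine: 0.3 × 0.048 = 0.0144
P(damaged) = 0.019 + 0.11005 + 0.0121 + 0.0081 + 0.0144 = 0.16365 → 0.164.

0.164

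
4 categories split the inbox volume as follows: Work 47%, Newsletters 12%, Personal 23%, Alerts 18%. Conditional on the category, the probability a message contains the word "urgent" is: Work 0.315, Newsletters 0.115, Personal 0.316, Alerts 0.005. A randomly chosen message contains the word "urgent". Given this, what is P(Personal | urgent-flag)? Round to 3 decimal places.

Compute prior × likelihood for every hypothesis:
  Work: 0.47 × 0.315 = 0.14805
  Newsletters: 0.12 × 0.115 = 0.0138
  Personal: 0.23 × 0.316 = 0.07268
  Alerts: 0.18 × 0.005 = 0.0009
Total = 0.23543.
P(Personal | evidence) = 0.07268 / 0.23543 ≈ 0.309.

0.309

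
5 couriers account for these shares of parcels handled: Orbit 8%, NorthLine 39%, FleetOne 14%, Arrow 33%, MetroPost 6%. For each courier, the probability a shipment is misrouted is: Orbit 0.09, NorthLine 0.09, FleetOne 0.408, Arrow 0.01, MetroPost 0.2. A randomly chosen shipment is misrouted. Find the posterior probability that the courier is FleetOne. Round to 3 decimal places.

0.498

By Bayes' rule, posterior ∝ prior × likelihood:
  Orbit: 0.08 × 0.09 = 0.0072
  NorthLine: 0.39 × 0.09 = 0.0351
  FleetOne: 0.14 × 0.408 = 0.05712
  Arrow: 0.33 × 0.01 = 0.0033
  MetroPost: 0.06 × 0.2 = 0.012
Normalizing constant = 0.11472.
P(FleetOne | evidence) = 0.05712 / 0.11472 ≈ 0.498.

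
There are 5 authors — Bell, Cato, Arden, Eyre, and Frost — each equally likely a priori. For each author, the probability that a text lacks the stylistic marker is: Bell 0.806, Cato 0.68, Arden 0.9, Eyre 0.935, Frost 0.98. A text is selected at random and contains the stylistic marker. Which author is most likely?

Cato

Taking complements, P(marker | each) = Bell 0.194, Cato 0.32, Arden 0.1, Eyre 0.065, Frost 0.02.
Since the prior is uniform, the posterior is proportional to the likelihood:
  Bell: 0.194
  Cato: 0.32
  Arden: 0.1
  Eyre: 0.065
  Frost: 0.02
Total = 0.699.
Largest term belongs to Cato, so Cato is most probable.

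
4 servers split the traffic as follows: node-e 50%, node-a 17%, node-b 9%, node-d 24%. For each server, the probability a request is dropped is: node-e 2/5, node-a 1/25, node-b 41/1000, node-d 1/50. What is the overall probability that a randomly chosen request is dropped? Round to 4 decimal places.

0.2153

Compute prior × likelihood for every hypothesis:
  node-e: 0.5 × 0.4 = 0.2
  node-a: 0.17 × 0.04 = 0.0068
  node-b: 0.09 × 0.041 = 0.00369
  node-d: 0.24 × 0.02 = 0.0048
P(dropped) = 0.2 + 0.0068 + 0.00369 + 0.0048 = 0.21529 → 0.2153.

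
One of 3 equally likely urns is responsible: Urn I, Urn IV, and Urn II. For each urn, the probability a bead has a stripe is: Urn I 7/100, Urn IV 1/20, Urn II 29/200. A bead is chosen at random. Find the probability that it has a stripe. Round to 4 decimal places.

0.0883

Since the prior is uniform, the posterior is proportional to the likelihood:
  Urn I: 0.07
  Urn IV: 0.05
  Urn II: 0.145
P(striped) = (1/3) × (0.07 + 0.05 + 0.145) = 0.265/3 ≈ 0.0883.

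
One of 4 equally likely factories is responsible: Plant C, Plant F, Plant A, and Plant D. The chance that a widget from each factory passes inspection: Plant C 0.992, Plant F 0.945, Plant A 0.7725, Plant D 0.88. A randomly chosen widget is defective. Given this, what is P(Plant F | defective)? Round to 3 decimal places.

0.134

Taking complements, P(defective | each) = Plant C 0.008, Plant F 0.055, Plant A 0.2275, Plant D 0.12.
Since the prior is uniform, the posterior is proportional to the likelihood:
  Plant C: 0.008
  Plant F: 0.055
  Plant A: 0.2275
  Plant D: 0.12
Normalizing constant = 0.4105.
P(Plant F | evidence) = 0.055 / 0.4105 ≈ 0.134.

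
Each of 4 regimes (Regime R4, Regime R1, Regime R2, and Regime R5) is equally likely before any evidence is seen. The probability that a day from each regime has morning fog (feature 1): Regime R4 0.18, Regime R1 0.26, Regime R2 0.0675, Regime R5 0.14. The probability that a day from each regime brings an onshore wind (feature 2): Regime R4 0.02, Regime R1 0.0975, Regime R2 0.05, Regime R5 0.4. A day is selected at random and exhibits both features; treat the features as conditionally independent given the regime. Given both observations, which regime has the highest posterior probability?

Regime R5

With a uniform prior (1/4 each), posterior ∝ likelihood:
  Regime R4: 0.18 × 0.02 = 0.0036
  Regime R1: 0.26 × 0.0975 = 0.02535
  Regime R2: 0.0675 × 0.05 = 0.003375
  Regime R5: 0.14 × 0.4 = 0.056
Total = 0.088325.
Largest term belongs to Regime R5, so Regime R5 is most probable.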